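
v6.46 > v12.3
False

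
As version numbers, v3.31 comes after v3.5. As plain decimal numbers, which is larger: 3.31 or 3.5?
3.5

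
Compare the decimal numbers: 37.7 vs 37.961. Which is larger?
37.961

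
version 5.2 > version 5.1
True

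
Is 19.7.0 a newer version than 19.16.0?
No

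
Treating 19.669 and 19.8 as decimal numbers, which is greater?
19.8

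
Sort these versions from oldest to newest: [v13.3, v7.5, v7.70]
[v7.5, v7.70, v13.3]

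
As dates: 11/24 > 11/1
True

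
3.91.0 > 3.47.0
True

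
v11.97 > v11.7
True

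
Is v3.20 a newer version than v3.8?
Yes. Version numbers are compared segment by segment as integers, not as decimals: minor version 20 > 8, so v3.20 > v3.8 (even though the decimal 3.20 < 3.8).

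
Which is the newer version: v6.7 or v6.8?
v6.8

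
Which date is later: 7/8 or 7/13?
7/13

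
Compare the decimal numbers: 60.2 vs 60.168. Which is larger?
60.2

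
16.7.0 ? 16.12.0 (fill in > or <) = <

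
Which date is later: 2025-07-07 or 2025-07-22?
2025-07-22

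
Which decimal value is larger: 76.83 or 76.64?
76.83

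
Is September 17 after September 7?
Yes. Day 17 comes after day 7 in September — this is a date comparison, not a decimal one (the decimal 9.17 would be smaller than 9.7).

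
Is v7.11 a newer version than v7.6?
Yes. Version numbers are compared segment by segment as integers, not as decimals: minor version 11 > 6, so v7.11 > v7.6 (even though the decimal 7.11 < 7.6).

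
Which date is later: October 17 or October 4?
October 17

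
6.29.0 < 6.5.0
False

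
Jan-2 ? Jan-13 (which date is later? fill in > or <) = <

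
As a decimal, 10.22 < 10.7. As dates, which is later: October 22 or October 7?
October 22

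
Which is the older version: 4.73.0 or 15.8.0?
4.73.0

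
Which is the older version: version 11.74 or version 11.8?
version 11.8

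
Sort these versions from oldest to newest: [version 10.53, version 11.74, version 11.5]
[version 10.53, version 11.5, version 11.74]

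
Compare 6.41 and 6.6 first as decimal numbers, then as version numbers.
As decimals: 6.41 < 6.6. As versions: v6.41 > v6.6 (minor version 41 > 6).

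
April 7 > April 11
False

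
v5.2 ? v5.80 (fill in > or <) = <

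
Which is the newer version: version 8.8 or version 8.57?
version 8.57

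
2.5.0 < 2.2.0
False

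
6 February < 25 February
True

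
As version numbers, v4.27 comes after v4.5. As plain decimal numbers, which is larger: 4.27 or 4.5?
4.5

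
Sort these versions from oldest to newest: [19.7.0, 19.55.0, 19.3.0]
[19.3.0, 19.7.0, 19.55.0]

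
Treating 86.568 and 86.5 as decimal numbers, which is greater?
86.568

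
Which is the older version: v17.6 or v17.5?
v17.5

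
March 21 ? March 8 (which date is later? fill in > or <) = >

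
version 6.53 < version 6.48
False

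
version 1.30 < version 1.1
False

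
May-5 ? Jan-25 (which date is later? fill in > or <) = >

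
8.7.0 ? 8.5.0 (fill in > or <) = >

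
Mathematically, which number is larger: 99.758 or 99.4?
99.758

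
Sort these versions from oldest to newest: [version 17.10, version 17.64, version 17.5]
[version 17.5, version 17.10, version 17.64]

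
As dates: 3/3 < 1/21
False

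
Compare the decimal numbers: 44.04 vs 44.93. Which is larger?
44.93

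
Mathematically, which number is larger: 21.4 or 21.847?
21.847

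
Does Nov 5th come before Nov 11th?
Yes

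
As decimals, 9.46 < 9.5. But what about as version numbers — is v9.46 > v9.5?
True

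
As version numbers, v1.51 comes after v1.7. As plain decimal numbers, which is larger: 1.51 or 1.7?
1.7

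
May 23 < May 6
False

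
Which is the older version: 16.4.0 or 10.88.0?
10.88.0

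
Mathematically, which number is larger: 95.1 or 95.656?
95.656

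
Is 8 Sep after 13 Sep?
No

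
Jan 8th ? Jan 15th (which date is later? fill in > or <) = <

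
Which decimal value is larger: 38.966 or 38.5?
38.966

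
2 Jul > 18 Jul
False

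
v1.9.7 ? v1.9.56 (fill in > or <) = <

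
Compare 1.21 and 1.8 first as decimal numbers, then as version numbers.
As decimals: 1.21 < 1.8. As versions: v1.21 > v1.8 (minor version 21 > 8).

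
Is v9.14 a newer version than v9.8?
Yes. Version numbers are compared segment by segment as integers, not as decimals: minor version 14 > 8, so v9.14 > v9.8 (even though the decimal 9.14 < 9.8).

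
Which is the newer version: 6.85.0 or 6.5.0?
6.85.0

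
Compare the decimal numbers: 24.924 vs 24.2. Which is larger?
24.924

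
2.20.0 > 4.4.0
False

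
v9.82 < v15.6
True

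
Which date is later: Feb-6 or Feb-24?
Feb-24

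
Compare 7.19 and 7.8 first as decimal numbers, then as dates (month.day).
As decimals: 7.19 < 7.8. As dates: 7/19 is later than 7/8 (day 19 > day 8).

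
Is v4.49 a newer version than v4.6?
Yes. Version numbers are compared segment by segment as integers, not as decimals: minor version 49 > 6, so v4.49 > v4.6 (even though the decimal 4.49 < 4.6).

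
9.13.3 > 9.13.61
False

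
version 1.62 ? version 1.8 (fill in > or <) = >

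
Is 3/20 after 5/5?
No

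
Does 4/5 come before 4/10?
Yes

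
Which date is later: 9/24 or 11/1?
11/1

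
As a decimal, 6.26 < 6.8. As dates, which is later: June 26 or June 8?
June 26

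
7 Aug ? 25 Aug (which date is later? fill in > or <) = <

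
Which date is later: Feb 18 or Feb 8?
Feb 18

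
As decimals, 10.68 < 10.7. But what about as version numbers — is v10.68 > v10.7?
True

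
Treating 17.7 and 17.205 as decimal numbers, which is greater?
17.7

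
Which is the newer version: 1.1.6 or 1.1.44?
1.1.44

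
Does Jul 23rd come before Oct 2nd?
Yes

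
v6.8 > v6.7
True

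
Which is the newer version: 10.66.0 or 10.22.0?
10.66.0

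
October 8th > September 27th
True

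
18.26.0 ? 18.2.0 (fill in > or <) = >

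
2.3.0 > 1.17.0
True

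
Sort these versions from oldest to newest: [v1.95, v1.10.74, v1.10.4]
[v1.10.4, v1.10.74, v1.95]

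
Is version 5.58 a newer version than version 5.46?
Yes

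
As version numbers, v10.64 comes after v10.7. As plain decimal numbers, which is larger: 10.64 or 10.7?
10.7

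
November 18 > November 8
True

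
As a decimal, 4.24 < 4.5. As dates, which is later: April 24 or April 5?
April 24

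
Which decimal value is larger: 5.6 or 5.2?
5.6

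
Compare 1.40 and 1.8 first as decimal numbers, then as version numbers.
As decimals: 1.40 < 1.8. As versions: v1.40 > v1.8 (minor version 40 > 8).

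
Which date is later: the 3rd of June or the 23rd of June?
the 23rd of June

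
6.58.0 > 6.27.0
True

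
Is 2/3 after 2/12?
No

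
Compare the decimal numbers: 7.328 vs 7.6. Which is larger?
7.6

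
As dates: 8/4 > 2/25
True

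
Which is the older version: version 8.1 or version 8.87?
version 8.1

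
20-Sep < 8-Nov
True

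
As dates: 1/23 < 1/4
False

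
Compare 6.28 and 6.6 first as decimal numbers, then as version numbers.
As decimals: 6.28 < 6.6. As versions: v6.28 > v6.6 (minor version 28 > 6).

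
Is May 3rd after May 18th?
No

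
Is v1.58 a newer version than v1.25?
Yes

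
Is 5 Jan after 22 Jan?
No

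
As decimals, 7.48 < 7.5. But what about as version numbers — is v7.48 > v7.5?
True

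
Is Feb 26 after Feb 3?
Yes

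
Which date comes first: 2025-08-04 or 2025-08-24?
2025-08-04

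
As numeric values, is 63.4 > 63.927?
False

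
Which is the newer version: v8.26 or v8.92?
v8.92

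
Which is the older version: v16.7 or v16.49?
v16.7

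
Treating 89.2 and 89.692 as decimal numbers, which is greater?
89.692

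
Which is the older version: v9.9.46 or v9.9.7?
v9.9.7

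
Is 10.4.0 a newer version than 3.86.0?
Yes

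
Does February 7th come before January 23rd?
No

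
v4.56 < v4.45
False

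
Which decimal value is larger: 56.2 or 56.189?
56.2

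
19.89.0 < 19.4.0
False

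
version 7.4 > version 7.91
False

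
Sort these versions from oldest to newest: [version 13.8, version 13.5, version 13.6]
[version 13.5, version 13.6, version 13.8]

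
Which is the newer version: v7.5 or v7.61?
v7.61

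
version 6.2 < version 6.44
True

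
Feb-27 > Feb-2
True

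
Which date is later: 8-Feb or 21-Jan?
8-Feb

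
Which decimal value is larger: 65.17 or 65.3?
65.3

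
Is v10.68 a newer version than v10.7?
Yes. Version numbers are compared segment by segment as integers, not as decimals: minor version 68 > 7, so v10.68 > v10.7 (even though the decimal 10.68 < 10.7).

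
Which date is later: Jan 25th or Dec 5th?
Dec 5th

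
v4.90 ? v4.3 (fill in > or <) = >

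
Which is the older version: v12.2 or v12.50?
v12.2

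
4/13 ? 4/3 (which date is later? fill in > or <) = >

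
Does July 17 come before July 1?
No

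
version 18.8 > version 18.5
True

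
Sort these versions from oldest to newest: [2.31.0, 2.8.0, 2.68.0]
[2.8.0, 2.31.0, 2.68.0]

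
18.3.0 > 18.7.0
False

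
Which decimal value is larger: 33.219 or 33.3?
33.3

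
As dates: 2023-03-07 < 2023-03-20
True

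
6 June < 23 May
False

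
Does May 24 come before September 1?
Yes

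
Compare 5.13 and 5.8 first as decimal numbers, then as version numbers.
As decimals: 5.13 < 5.8. As versions: v5.13 > v5.8 (minor version 13 > 8).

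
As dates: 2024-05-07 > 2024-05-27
False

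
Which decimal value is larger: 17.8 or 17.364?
17.8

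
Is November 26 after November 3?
Yes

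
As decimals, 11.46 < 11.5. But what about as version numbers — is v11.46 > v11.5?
True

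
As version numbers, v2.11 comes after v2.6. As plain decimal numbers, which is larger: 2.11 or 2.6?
2.6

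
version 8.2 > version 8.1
True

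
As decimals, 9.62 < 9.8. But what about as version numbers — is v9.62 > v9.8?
True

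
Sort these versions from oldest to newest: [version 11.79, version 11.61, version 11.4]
[version 11.4, version 11.61, version 11.79]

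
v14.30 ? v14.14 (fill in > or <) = >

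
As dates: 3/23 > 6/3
False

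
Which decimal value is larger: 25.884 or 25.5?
25.884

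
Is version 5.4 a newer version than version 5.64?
No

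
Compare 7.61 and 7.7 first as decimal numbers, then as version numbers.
As decimals: 7.61 < 7.7. As versions: v7.61 > v7.7 (minor version 61 > 7).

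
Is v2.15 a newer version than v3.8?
No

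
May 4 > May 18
False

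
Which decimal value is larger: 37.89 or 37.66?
37.89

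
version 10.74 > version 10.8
True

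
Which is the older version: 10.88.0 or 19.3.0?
10.88.0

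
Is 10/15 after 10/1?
Yes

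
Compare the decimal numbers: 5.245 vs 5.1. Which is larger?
5.245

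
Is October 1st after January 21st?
Yes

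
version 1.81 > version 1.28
True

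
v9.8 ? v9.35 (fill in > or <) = <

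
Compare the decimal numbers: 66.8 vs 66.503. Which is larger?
66.8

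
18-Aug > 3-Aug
True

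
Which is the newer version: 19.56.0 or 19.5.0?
19.56.0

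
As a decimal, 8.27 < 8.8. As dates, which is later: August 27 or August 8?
August 27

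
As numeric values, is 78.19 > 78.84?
False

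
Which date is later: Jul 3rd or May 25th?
Jul 3rd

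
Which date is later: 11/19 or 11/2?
11/19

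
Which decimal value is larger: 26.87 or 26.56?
26.87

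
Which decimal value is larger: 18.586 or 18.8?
18.8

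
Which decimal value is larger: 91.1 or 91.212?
91.212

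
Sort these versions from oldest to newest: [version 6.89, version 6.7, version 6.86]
[version 6.7, version 6.86, version 6.89]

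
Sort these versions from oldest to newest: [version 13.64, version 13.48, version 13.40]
[version 13.40, version 13.48, version 13.64]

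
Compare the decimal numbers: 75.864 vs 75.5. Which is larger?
75.864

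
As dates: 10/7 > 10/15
False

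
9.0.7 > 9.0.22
False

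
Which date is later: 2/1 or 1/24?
2/1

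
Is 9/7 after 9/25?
No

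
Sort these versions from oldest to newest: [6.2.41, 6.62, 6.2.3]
[6.2.3, 6.2.41, 6.62]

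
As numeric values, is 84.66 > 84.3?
True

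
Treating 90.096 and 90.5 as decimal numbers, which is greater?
90.5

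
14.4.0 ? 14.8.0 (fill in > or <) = <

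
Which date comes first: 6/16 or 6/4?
6/4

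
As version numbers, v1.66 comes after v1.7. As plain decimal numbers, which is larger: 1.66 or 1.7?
1.7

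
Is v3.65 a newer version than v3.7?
Yes. Version numbers are compared segment by segment as integers, not as decimals: minor version 65 > 7, so v3.65 > v3.7 (even though the decimal 3.65 < 3.7).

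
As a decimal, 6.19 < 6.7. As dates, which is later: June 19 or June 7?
June 19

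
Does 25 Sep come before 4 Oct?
Yes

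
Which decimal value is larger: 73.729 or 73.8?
73.8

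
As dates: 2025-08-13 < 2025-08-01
False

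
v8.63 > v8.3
True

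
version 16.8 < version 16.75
True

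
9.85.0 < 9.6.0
False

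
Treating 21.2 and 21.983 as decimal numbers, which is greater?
21.983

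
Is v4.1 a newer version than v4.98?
No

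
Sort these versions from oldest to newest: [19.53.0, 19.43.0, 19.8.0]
[19.8.0, 19.43.0, 19.53.0]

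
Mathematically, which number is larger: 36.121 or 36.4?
36.4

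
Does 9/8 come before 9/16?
Yes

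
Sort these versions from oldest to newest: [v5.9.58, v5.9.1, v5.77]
[v5.9.1, v5.9.58, v5.77]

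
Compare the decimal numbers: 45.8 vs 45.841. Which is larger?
45.841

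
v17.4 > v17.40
False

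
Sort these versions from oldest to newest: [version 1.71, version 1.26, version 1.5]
[version 1.5, version 1.26, version 1.71]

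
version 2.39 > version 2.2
True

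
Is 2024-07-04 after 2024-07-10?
No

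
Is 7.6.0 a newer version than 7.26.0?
No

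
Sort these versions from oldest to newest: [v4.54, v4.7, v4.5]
[v4.5, v4.7, v4.54]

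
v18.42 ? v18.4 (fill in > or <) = >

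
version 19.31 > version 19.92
False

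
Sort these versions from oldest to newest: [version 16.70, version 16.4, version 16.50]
[version 16.4, version 16.50, version 16.70]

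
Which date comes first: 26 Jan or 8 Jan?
8 Jan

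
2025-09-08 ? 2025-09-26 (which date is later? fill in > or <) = <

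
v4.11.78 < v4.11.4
False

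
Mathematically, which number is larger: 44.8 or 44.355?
44.8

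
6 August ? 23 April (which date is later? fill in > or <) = >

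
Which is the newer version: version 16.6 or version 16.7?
version 16.7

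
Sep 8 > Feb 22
True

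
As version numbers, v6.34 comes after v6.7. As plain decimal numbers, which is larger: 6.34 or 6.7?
6.7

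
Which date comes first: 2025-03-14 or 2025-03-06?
2025-03-06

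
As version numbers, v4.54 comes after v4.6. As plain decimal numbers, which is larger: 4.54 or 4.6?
4.6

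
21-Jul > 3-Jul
True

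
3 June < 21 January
False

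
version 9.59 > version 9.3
True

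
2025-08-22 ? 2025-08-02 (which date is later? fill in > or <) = >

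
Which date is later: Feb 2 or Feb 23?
Feb 23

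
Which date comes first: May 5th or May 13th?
May 5th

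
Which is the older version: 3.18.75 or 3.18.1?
3.18.1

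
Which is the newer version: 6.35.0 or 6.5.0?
6.35.0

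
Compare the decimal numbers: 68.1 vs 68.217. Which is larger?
68.217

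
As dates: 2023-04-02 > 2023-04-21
False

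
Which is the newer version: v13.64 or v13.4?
v13.64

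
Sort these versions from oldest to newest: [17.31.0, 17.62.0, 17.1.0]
[17.1.0, 17.31.0, 17.62.0]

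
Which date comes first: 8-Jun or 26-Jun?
8-Jun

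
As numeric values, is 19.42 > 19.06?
True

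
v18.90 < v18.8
False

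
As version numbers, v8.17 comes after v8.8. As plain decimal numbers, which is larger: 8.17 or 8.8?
8.8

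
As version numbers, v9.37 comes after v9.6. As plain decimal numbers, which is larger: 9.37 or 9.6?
9.6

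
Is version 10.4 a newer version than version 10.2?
Yes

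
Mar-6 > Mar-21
False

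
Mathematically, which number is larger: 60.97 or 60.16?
60.97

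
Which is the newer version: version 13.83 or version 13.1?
version 13.83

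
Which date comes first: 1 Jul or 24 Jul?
1 Jul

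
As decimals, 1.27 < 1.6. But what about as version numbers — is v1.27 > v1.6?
True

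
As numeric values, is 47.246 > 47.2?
True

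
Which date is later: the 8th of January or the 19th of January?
the 19th of January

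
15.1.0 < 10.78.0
False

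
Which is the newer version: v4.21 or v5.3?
v5.3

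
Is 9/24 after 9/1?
Yes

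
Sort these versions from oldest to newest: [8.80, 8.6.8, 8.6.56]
[8.6.8, 8.6.56, 8.80]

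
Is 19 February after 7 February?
Yes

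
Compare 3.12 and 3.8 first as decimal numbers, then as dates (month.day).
As decimals: 3.12 < 3.8. As dates: 3/12 is later than 3/8 (day 12 > day 8).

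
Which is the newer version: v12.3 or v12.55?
v12.55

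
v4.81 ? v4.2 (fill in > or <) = >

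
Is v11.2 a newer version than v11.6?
No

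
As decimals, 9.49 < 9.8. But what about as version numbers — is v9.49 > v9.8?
True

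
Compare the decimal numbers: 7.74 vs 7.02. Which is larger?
7.74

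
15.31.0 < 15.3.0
False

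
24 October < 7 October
False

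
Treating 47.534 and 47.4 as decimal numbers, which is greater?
47.534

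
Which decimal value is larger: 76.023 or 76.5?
76.5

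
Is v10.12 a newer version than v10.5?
Yes. Version numbers are compared segment by segment as integers, not as decimals: minor version 12 > 5, so v10.12 > v10.5 (even though the decimal 10.12 < 10.5).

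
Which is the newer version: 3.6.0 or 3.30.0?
3.30.0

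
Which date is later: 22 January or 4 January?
22 January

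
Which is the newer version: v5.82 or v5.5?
v5.82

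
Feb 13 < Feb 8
False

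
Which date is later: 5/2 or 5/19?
5/19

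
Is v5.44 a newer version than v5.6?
Yes. Version numbers are compared segment by segment as integers, not as decimals: minor version 44 > 6, so v5.44 > v5.6 (even though the decimal 5.44 < 5.6).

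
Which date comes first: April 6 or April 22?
April 6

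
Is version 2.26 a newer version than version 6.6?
No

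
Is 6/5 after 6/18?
No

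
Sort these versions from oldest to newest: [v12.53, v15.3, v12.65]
[v12.53, v12.65, v15.3]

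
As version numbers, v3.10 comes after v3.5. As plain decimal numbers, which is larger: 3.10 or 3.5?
3.5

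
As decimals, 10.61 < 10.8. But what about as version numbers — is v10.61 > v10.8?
True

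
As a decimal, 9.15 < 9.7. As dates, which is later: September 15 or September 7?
September 15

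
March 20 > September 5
False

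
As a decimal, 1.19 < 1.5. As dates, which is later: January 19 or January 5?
January 19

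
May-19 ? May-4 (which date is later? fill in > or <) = >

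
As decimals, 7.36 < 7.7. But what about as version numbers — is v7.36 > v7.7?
True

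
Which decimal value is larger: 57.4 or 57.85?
57.85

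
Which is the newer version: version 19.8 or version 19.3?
version 19.8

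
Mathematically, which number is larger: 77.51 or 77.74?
77.74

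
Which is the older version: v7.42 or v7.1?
v7.1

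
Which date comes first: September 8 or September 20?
September 8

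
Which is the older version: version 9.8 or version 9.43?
version 9.8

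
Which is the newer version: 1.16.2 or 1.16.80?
1.16.80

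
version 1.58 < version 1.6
False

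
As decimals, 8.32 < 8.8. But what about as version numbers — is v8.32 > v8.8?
True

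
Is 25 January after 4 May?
No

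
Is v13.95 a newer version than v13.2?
Yes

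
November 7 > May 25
True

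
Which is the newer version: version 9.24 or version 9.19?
version 9.24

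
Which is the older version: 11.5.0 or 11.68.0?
11.5.0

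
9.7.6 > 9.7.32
False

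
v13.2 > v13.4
False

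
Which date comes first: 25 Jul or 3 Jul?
3 Jul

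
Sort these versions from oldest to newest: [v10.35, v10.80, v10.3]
[v10.3, v10.35, v10.80]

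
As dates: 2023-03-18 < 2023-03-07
False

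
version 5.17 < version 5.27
True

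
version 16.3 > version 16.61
False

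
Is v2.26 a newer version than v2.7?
Yes. Version numbers are compared segment by segment as integers, not as decimals: minor version 26 > 7, so v2.26 > v2.7 (even though the decimal 2.26 < 2.7).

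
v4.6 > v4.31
False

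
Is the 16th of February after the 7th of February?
Yes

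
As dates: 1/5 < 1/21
True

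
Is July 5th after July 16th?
No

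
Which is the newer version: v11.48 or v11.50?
v11.50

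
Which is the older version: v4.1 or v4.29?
v4.1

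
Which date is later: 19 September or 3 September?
19 September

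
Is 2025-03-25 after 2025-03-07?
Yes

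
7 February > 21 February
False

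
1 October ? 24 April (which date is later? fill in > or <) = >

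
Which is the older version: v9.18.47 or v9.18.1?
v9.18.1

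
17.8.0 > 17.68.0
False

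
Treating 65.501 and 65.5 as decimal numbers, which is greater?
65.501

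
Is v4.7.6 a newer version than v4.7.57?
No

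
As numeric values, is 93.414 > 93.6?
False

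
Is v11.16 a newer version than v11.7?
Yes. Version numbers are compared segment by segment as integers, not as decimals: minor version 16 > 7, so v11.16 > v11.7 (even though the decimal 11.16 < 11.7).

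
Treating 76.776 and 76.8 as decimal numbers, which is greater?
76.8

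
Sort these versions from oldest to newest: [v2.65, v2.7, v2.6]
[v2.6, v2.7, v2.65]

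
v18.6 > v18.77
False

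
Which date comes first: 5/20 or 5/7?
5/7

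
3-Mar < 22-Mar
True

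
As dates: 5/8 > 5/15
False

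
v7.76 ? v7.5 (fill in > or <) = >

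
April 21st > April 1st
True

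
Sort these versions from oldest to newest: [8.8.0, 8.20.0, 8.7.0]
[8.7.0, 8.8.0, 8.20.0]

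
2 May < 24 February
False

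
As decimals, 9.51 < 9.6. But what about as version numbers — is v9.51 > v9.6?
True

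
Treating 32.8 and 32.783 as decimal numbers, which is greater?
32.8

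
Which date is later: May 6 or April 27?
May 6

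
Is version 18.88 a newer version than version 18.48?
Yes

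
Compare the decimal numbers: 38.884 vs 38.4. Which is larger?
38.884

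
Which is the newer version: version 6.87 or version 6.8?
version 6.87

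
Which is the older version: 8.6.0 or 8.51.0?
8.6.0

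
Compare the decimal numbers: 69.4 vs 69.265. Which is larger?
69.4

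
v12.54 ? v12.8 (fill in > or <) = >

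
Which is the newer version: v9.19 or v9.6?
v9.19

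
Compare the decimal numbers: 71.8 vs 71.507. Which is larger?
71.8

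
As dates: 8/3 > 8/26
False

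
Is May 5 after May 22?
No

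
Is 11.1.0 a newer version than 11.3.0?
No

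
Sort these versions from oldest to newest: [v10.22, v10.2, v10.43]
[v10.2, v10.22, v10.43]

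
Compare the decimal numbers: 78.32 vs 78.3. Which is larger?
78.32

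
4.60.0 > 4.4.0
True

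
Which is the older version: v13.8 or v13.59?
v13.8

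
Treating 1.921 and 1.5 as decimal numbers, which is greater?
1.921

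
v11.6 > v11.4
True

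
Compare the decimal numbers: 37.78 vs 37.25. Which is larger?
37.78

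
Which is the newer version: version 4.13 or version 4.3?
version 4.13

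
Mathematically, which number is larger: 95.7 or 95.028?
95.7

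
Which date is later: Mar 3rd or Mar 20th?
Mar 20th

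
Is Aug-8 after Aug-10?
No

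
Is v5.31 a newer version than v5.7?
Yes. Version numbers are compared segment by segment as integers, not as decimals: minor version 31 > 7, so v5.31 > v5.7 (even though the decimal 5.31 < 5.7).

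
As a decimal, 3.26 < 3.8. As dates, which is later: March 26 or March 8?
March 26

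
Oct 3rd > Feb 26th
True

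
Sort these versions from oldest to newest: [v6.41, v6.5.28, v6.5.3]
[v6.5.3, v6.5.28, v6.41]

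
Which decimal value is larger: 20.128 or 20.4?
20.4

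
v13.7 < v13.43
True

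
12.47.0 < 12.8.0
False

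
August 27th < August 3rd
False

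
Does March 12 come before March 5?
No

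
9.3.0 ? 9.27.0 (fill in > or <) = <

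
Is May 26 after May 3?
Yes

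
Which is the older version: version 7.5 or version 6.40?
version 6.40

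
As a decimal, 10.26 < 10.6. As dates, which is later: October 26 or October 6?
October 26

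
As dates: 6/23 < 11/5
True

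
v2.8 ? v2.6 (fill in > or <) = >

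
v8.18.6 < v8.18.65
True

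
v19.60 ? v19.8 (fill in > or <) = >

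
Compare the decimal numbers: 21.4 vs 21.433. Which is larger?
21.433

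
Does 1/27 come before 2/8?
Yes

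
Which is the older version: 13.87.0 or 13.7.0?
13.7.0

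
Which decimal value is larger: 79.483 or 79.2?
79.483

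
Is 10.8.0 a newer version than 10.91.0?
No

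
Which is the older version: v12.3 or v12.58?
v12.3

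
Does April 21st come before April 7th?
No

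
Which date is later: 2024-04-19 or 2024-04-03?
2024-04-19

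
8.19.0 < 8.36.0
True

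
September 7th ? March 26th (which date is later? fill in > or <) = >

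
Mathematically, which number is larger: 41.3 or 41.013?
41.3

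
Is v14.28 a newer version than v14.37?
No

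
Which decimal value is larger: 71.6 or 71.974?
71.974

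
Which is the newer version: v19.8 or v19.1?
v19.8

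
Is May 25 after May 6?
Yes. Day 25 comes after day 6 in May — this is a date comparison, not a decimal one (the decimal 5.25 would be smaller than 5.6).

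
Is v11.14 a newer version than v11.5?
Yes. Version numbers are compared segment by segment as integers, not as decimals: minor version 14 > 5, so v11.14 > v11.5 (even though the decimal 11.14 < 11.5).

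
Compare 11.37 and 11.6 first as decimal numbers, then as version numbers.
As decimals: 11.37 < 11.6. As versions: v11.37 > v11.6 (minor version 37 > 6).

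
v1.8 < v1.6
False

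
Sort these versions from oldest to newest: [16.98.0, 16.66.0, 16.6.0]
[16.6.0, 16.66.0, 16.98.0]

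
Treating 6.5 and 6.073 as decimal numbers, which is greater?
6.5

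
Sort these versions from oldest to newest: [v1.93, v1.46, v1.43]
[v1.43, v1.46, v1.93]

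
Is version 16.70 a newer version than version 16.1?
Yes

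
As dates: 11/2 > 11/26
False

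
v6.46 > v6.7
True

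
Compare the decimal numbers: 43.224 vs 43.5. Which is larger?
43.5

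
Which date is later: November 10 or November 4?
November 10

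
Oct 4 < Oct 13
True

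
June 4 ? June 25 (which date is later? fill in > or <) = <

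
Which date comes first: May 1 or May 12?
May 1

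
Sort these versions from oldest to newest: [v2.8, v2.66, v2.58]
[v2.8, v2.58, v2.66]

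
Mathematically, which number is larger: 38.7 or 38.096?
38.7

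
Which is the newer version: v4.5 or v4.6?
v4.6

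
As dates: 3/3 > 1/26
True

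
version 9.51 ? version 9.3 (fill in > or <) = >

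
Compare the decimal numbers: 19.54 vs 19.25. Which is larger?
19.54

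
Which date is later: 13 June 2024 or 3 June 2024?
13 June 2024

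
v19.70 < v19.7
False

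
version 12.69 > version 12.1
True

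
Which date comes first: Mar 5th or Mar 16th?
Mar 5th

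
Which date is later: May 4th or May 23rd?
May 23rd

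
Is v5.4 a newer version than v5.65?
No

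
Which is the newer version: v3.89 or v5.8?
v5.8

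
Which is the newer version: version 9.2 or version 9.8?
version 9.8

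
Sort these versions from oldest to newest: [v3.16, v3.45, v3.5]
[v3.5, v3.16, v3.45]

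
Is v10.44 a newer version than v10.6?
Yes. Version numbers are compared segment by segment as integers, not as decimals: minor version 44 > 6, so v10.44 > v10.6 (even though the decimal 10.44 < 10.6).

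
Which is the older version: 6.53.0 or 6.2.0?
6.2.0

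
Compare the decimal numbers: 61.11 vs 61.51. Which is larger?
61.51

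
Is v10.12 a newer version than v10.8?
Yes. Version numbers are compared segment by segment as integers, not as decimals: minor version 12 > 8, so v10.12 > v10.8 (even though the decimal 10.12 < 10.8).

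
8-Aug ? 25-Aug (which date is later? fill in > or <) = <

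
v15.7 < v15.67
True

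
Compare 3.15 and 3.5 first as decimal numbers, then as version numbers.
As decimals: 3.15 < 3.5. As versions: v3.15 > v3.5 (minor version 15 > 5).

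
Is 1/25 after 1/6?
Yes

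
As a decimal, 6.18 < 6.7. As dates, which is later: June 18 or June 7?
June 18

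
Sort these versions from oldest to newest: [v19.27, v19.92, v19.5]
[v19.5, v19.27, v19.92]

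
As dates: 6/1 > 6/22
False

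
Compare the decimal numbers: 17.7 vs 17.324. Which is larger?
17.7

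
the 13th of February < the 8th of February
False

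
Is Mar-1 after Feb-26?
Yes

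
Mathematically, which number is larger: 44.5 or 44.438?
44.5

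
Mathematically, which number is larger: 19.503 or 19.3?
19.503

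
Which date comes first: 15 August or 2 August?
2 August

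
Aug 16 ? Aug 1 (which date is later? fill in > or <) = >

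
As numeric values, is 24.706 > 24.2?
True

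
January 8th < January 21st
True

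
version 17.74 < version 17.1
False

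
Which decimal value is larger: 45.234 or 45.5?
45.5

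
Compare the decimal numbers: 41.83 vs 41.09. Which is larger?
41.83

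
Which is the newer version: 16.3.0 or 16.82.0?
16.82.0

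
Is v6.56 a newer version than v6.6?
Yes. Version numbers are compared segment by segment as integers, not as decimals: minor version 56 > 6, so v6.56 > v6.6 (even though the decimal 6.56 < 6.6).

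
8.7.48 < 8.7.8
False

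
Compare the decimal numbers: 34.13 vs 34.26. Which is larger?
34.26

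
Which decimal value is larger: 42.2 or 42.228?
42.228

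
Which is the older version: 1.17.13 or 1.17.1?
1.17.1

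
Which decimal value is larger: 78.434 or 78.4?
78.434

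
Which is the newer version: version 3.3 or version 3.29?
version 3.29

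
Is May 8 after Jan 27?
Yes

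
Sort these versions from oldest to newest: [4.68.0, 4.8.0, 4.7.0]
[4.7.0, 4.8.0, 4.68.0]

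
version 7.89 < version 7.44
False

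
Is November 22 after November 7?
Yes. Day 22 comes after day 7 in November — this is a date comparison, not a decimal one (the decimal 11.22 would be smaller than 11.7).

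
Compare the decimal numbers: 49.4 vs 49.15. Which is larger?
49.4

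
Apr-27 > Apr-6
True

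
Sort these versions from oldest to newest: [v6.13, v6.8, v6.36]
[v6.8, v6.13, v6.36]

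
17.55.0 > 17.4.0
True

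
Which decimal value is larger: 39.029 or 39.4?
39.4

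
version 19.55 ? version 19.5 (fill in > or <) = >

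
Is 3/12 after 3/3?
Yes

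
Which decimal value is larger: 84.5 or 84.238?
84.5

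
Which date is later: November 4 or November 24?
November 24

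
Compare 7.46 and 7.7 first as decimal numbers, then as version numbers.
As decimals: 7.46 < 7.7. As versions: v7.46 > v7.7 (minor version 46 > 7).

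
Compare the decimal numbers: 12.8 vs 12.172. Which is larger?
12.8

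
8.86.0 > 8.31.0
True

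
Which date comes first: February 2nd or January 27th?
January 27th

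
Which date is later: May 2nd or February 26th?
May 2nd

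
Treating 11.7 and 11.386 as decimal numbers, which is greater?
11.7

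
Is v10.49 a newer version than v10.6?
Yes. Version numbers are compared segment by segment as integers, not as decimals: minor version 49 > 6, so v10.49 > v10.6 (even though the decimal 10.49 < 10.6).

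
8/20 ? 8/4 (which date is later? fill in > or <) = >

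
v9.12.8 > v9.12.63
False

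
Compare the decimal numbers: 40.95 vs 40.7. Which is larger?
40.95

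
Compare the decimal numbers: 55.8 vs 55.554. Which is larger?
55.8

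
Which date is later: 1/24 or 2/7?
2/7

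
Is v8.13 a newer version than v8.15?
No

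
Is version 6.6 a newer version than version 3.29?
Yes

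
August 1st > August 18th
False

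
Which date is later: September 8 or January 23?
September 8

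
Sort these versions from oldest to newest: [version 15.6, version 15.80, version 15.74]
[version 15.6, version 15.74, version 15.80]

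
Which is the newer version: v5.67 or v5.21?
v5.67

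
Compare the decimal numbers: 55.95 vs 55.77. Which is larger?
55.95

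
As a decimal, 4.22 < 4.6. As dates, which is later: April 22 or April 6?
April 22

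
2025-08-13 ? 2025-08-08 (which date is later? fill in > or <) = >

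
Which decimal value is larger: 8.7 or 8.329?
8.7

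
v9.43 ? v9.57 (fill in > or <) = <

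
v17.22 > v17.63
False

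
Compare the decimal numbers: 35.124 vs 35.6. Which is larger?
35.6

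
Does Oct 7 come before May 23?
No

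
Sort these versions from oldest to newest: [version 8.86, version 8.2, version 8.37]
[version 8.2, version 8.37, version 8.86]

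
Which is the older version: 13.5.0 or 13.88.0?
13.5.0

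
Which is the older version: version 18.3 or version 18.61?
version 18.3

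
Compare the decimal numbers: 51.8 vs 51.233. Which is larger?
51.8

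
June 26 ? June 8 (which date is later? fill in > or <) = >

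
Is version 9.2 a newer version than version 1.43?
Yes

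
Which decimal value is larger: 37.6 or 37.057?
37.6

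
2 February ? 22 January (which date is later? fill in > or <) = >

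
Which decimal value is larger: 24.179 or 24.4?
24.4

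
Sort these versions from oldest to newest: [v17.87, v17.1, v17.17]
[v17.1, v17.17, v17.87]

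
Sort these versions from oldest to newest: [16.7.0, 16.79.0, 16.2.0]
[16.2.0, 16.7.0, 16.79.0]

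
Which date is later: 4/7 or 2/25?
4/7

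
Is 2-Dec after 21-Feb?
Yes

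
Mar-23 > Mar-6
True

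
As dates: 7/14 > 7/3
True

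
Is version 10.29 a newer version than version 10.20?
Yes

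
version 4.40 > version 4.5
True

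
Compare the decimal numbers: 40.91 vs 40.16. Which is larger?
40.91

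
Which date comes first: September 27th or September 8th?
September 8th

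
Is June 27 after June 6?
Yes. Day 27 comes after day 6 in June — this is a date comparison, not a decimal one (the decimal 6.27 would be smaller than 6.6).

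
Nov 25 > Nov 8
True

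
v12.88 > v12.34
True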